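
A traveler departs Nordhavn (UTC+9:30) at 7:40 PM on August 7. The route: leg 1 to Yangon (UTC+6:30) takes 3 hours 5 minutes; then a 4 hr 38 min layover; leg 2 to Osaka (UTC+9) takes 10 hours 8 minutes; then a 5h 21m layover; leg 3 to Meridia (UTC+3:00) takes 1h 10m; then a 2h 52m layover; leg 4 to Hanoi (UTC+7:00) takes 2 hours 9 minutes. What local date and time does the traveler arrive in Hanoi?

10:33 PM on August 8

Convert departure to UTC: 7:40 PM − 9:30 = 10:10 AM UTC on Aug 7.
Add 3 hours 5 minutes leg 1 → 1:15 PM UTC.
Add 4 hours and 38 minutes layover in Yangon → 5:53 PM UTC.
Add 10 hours 8 minutes leg 2 → 4:01 AM UTC (Aug 8).
Add 5 hours and 21 minutes layover in Osaka → 9:22 AM UTC.
Add 1 hour 10 minutes leg 3 → 10:32 AM UTC.
Add 2 hours and 52 minutes layover in Meridia → 1:24 PM UTC.
Add 2 hours 9 minutes leg 4 → 3:33 PM UTC.
Hanoi is UTC+7:00, so local arrival = 3:33 PM + 7:00 = 10:33 PM on Aug 8.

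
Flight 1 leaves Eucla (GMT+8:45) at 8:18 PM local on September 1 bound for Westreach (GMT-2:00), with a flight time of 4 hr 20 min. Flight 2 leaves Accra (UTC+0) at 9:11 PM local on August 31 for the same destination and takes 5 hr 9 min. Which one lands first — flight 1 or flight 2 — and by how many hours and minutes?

Flight 1 in UTC: 8:18 PM − 8:45 = 11:33 AM on Sep 1.
+4 hours 20 minutes → arrive 3:53 PM UTC on Sep 1.
Flight 2 departs at 9:11 PM UTC (Aug 31).
+5 hours 9 minutes → arrive 2:20 AM UTC on Sep 1.
Flight 2 lands earlier by 13 hours 33 minutes.

the second, by 13 hours 33 minutes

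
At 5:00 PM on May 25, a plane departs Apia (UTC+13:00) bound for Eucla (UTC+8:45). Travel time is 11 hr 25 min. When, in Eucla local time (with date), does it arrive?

12:10 AM on May 26

Eucla is 4:15 behind Apia.
After 11 hours 25 minutes it is 4:25 AM (May 26) in Apia.
Shift by the zone difference: 4:25 AM − 4:15 = 12:10 AM on May 26 in Eucla.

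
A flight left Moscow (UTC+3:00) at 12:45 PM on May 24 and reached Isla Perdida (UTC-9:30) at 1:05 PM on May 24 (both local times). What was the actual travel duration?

12 hours 50 minutes

Departure in UTC: 12:45 PM − 3:00 = 9:45 AM on May 24.
Arrival in UTC: 1:05 PM + 9:30 = 10:35 PM on May 24.
Elapsed = 10:35 PM − 9:45 AM = 12 hours 50 minutes.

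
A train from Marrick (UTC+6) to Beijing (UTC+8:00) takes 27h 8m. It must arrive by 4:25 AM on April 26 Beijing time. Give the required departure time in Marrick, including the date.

Target arrival in UTC: 4:25 AM − 8:00 = 8:25 PM on Apr 25.
Subtract 27 hours and 8 minutes → departure 5:17 PM UTC on Apr 24.
Marrick is UTC+6:00: 5:17 PM + 6:00 = 11:17 PM on Apr 24.

11:17 PM on April 24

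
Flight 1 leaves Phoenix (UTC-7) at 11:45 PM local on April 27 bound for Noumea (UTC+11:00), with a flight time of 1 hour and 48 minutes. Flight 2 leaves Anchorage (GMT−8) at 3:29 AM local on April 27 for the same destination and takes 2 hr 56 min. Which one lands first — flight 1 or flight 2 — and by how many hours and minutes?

Flight 1 in UTC: 11:45 PM + 7:00 = 6:45 AM on Apr 28.
+1 hour and 48 minutes → arrive 8:33 AM UTC on Apr 28.
Flight 2 in UTC: 3:29 AM + 8:00 = 11:29 AM on Apr 27.
+2 hours 56 minutes → arrive 2:25 PM UTC on Apr 27.
Flight 2 lands earlier by 18 hours 8 minutes.

the second, by 18 hours 8 minutes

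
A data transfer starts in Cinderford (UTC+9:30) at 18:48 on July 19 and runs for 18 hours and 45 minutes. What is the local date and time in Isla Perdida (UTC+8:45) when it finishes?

12:48 on Jul 20

Convert start to UTC: 18:48 − 9:30 = 09:18 UTC on Jul 19.
Add 18 hours and 45 minutes duration → 04:03 UTC (Jul 20).
Isla Perdida is UTC+8:45, so local end time = 04:03 + 8:45 = 12:48 on Jul 20.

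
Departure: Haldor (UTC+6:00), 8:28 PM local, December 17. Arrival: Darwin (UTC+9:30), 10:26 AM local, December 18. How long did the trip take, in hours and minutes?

Darwin is 3:30 ahead of Haldor.
Clock-face elapsed time (ignoring zones) is 13 hours 58 minutes.
Actual elapsed = 13 hours 58 minutes − 3:30 = 10 hours 28 minutes.

10 hours 28 minutes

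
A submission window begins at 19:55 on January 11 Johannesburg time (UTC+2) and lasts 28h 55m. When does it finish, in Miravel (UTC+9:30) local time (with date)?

Convert start to UTC: 19:55 − 2:00 = 17:55 UTC on Jan 11.
Add 28 hours and 55 minutes duration → 22:50 UTC (Jan 12).
Miravel is UTC+9:30, so local end time = 22:50 + 9:30 = 08:20 on Jan 13.

08:20 on Jan 13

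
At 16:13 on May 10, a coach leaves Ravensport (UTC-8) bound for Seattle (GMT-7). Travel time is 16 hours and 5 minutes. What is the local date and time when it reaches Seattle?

Convert departure to UTC: 16:13 + 8:00 = 00:13 UTC on May 11.
Add 16 hours and 5 minutes travel time → 16:18 UTC.
Seattle is UTC−7:00, so local arrival = 16:18 − 7:00 = 09:18 on May 11.

09:18 on May 11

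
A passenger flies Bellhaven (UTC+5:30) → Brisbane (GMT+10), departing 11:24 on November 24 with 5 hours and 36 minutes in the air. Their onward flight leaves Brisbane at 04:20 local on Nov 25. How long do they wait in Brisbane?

6 hours 50 minutes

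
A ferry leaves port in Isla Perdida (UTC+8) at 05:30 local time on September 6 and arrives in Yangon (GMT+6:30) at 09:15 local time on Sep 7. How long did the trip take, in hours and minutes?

29 hours 15 minutes

Departure in UTC: 05:30 − 8:00 = 21:30 on Sep 5.
Arrival in UTC: 09:15 − 6:30 = 02:45 on Sep 7.
Elapsed = 02:45 − 21:30 (+2 days) = 29 hours 15 minutes.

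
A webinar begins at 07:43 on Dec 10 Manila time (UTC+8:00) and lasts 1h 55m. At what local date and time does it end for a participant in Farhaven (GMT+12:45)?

14:23 on December 10

Farhaven is 4:45 ahead of Manila.
After 1 hour 55 minutes it is 09:38 in Manila.
Shift by the zone difference: 09:38 + 4:45 = 14:23 on Dec 10 in Farhaven.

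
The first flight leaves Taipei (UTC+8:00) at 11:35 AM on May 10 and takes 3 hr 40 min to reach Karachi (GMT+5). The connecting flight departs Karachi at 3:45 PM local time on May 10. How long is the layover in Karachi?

Convert departure to UTC: 11:35 AM − 8:00 = 3:35 AM UTC on May 10.
Add 3 hours 40 minutes flight time → 7:15 AM UTC.
Karachi is UTC+5:00, so local arrival = 7:15 AM + 5:00 = 12:15 PM on May 10.
Layover = 3:45 PM − 12:15 PM = 3 hours 30 minutes.

3 hours 30 minutes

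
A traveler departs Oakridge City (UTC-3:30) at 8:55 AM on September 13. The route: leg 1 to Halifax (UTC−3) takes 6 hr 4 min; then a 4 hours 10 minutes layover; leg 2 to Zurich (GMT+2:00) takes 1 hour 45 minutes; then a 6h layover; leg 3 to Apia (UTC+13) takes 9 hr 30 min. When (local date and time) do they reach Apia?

4:54 AM on September 15

Convert departure to UTC: 8:55 AM + 3:30 = 12:25 PM UTC on Sep 13.
Add 6 hours and 4 minutes leg 1 → 6:29 PM UTC.
Add 4 hours 10 minutes layover in Halifax → 10:39 PM UTC.
Add 1 hour 45 minutes leg 2 → 12:24 AM UTC (Sep 14).
Add 6 hours layover in Zurich → 6:24 AM UTC.
Add 9 hours and 30 minutes leg 3 → 3:54 PM UTC.
Apia is UTC+13:00, so local arrival = 3:54 PM + 13:00 = 4:54 AM on Sep 15.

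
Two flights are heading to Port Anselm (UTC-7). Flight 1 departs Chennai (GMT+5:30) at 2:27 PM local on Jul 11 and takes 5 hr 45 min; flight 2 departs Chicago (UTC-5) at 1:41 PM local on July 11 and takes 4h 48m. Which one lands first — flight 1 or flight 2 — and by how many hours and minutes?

Flight 1 in UTC: 2:27 PM − 5:30 = 8:57 AM on Jul 11.
+5 hours 45 minutes → arrive 2:42 PM UTC on Jul 11.
Flight 2 in UTC: 1:41 PM + 5:00 = 6:41 PM on Jul 11.
+4 hours and 48 minutes → arrive 11:29 PM UTC on Jul 11.
Flight 1 lands earlier by 8 hours 47 minutes.

the first, by 8 hours 47 minutes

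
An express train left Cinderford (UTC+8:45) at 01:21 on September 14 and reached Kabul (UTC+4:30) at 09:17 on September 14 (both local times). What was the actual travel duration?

12 hours 11 minutes

Kabul is 4:15 behind Cinderford.
Clock-face elapsed time (ignoring zones) is 7 hours 56 minutes.
Actual elapsed = 7 hours 56 minutes + 4:15 = 12 hours 11 minutes.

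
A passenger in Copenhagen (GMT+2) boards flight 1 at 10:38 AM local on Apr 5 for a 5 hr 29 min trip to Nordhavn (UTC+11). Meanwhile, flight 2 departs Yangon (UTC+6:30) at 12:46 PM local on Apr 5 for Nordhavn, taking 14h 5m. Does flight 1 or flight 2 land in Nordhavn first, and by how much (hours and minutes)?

Flight 1 in UTC: 10:38 AM − 2:00 = 8:38 AM on Apr 5.
+5 hours 29 minutes → arrive 2:07 PM UTC on Apr 5.
Flight 2 in UTC: 12:46 PM − 6:30 = 6:16 AM on Apr 5.
+14 hours and 5 minutes → arrive 8:21 PM UTC on Apr 5.
Flight 1 lands earlier by 6 hours 14 minutes.

the first, by 6 hours 14 minutes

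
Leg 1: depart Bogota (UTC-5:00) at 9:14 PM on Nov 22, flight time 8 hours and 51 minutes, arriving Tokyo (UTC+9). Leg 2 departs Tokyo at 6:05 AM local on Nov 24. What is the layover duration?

10 hours

Convert departure to UTC: 9:14 PM + 5:00 = 2:14 AM UTC on Nov 23.
Add 8 hours and 51 minutes flight time → 11:05 AM UTC.
Tokyo is UTC+9:00, so local arrival = 11:05 AM + 9:00 = 8:05 PM on Nov 23.
Layover = 6:05 AM − 8:05 PM (+1 day) = 10 hours.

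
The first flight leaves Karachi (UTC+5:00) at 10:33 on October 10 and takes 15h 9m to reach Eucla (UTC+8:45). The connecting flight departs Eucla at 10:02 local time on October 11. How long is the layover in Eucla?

4 hours 35 minutes

Convert departure to UTC: 10:33 − 5:00 = 05:33 UTC on Oct 10.
Add 15 hours 9 minutes flight time → 20:42 UTC.
Eucla is UTC+8:45, so local arrival = 20:42 + 8:45 = 05:27 on Oct 11.
Layover = 10:02 − 05:27 = 4 hours 35 minutes.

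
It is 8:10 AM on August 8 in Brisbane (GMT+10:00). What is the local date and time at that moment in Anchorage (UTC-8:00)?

2:10 PM on August 7

In UTC: 8:10 AM − 10:00 = 10:10 PM on Aug 7.
Anchorage is UTC−8:00: 10:10 PM − 8:00 = 2:10 PM on Aug 7.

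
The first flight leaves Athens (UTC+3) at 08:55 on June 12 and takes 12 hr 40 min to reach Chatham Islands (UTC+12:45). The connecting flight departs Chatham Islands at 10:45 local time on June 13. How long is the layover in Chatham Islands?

3 hours 25 minutes

Convert departure to UTC: 08:55 − 3:00 = 05:55 UTC on Jun 12.
Add 12 hours and 40 minutes flight time → 18:35 UTC.
Chatham Islands is UTC+12:45, so local arrival = 18:35 + 12:45 = 07:20 on Jun 13.
Layover = 10:45 − 07:20 = 3 hours 25 minutes.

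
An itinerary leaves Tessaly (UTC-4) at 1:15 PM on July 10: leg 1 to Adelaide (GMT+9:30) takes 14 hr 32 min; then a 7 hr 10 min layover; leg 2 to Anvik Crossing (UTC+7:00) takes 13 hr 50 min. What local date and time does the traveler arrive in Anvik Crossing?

Convert departure to UTC: 1:15 PM + 4:00 = 5:15 PM UTC on Jul 10.
Add 14 hours 32 minutes leg 1 → 7:47 AM UTC (Jul 11).
Add 7 hours and 10 minutes layover in Adelaide → 2:57 PM UTC.
Add 13 hours 50 minutes leg 2 → 4:47 AM UTC (Jul 12).
Anvik Crossing is UTC+7:00, so local arrival = 4:47 AM + 7:00 = 11:47 AM on Jul 12.

11:47 AM on Jul 12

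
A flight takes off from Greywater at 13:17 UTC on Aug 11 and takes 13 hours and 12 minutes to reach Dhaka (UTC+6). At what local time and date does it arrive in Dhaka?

Departure is given in UTC: 13:17 on Aug 11.
Add 13 hours and 12 minutes → 02:29 UTC (Aug 12).
Dhaka is UTC+6:00: 02:29 + 6:00 = 08:29 on Aug 12.

08:29 on August 12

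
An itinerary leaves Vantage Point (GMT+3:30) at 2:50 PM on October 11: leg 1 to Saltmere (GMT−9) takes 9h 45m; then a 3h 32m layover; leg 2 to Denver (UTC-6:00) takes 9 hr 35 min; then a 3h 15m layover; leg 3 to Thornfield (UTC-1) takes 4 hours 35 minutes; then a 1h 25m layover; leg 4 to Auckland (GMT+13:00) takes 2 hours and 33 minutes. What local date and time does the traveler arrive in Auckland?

Convert departure to UTC: 2:50 PM − 3:30 = 11:20 AM UTC on Oct 11.
Add 9 hours 45 minutes leg 1 → 9:05 PM UTC.
Add 3 hours and 32 minutes layover in Saltmere → 12:37 AM UTC (Oct 12).
Add 9 hours and 35 minutes leg 2 → 10:12 AM UTC.
Add 3 hours and 15 minutes layover in Denver → 1:27 PM UTC.
Add 4 hours 35 minutes leg 3 → 6:02 PM UTC.
Add 1 hour and 25 minutes layover in Thornfield → 7:27 PM UTC.
Add 2 hours 33 minutes leg 4 → 10:00 PM UTC.
Auckland is UTC+13:00, so local arrival = 10:00 PM + 13:00 = 11:00 AM on Oct 13.

11:00 AM on Oct 13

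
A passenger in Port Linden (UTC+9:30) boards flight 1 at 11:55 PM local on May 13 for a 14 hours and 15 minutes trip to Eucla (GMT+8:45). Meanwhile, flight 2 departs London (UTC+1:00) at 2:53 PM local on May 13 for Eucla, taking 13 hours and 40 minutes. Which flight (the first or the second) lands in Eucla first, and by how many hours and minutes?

Flight 1 in UTC: 11:55 PM − 9:30 = 2:25 PM on May 13.
+14 hours and 15 minutes → arrive 4:40 AM UTC on May 14.
Flight 2 in UTC: 2:53 PM − 1:00 = 1:53 PM on May 13.
+13 hours 40 minutes → arrive 3:33 AM UTC on May 14.
Flight 2 lands earlier by 1 hour 7 minutes.

the second, by 1 hour 7 minutes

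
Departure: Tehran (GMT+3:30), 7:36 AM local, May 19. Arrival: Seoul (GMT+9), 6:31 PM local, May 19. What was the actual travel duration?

Departure in UTC: 7:36 AM − 3:30 = 4:06 AM on May 19.
Arrival in UTC: 6:31 PM − 9:00 = 9:31 AM on May 19.
Elapsed = 9:31 AM − 4:06 AM = 5 hours 25 minutes.

5 hours 25 minutes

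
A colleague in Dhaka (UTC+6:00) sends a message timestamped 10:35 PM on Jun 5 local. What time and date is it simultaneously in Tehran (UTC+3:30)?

In UTC: 10:35 PM − 6:00 = 4:35 PM on Jun 5.
Tehran is UTC+3:30: 4:35 PM + 3:30 = 8:05 PM on Jun 5.

8:05 PM on June 5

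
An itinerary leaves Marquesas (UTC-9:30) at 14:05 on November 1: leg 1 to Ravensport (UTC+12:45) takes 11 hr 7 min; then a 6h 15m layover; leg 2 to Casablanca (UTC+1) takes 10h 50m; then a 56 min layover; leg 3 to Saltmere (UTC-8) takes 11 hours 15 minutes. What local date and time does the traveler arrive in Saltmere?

Convert departure to UTC: 14:05 + 9:30 = 23:35 UTC on Nov 1.
Add 11 hours and 7 minutes leg 1 → 10:42 UTC (Nov 2).
Add 6 hours 15 minutes layover in Ravensport → 16:57 UTC.
Add 10 hours and 50 minutes leg 2 → 03:47 UTC (Nov 3).
Add 56 minutes layover in Casablanca → 04:43 UTC.
Add 11 hours and 15 minutes leg 3 → 15:58 UTC.
Saltmere is UTC−8:00, so local arrival = 15:58 − 8:00 = 07:58 on Nov 3.

07:58 on Nov 3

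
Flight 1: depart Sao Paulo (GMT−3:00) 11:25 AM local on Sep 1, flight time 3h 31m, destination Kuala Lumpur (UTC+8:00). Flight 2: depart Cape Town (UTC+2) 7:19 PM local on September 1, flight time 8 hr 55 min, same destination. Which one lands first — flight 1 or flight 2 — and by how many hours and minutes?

the first, by 8 hours 18 minutes

Flight 1 in UTC: 11:25 AM + 3:00 = 2:25 PM on Sep 1.
+3 hours 31 minutes → arrive 5:56 PM UTC on Sep 1.
Flight 2 in UTC: 7:19 PM − 2:00 = 5:19 PM on Sep 1.
+8 hours 55 minutes → arrive 2:14 AM UTC on Sep 2.
Flight 1 lands earlier by 8 hours 18 minutes.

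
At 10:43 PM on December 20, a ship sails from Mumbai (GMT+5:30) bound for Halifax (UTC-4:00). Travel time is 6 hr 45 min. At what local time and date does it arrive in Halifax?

Convert departure to UTC: 10:43 PM − 5:30 = 5:13 PM UTC on Dec 20.
Add 6 hours and 45 minutes travel time → 11:58 PM UTC.
Halifax is UTC−4:00, so local arrival = 11:58 PM − 4:00 = 7:58 PM on Dec 20.

7:58 PM on December 20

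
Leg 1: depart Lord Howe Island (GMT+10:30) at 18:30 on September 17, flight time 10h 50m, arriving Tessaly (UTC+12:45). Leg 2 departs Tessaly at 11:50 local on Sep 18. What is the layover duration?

Convert departure to UTC: 18:30 − 10:30 = 08:00 UTC on Sep 17.
Add 10 hours 50 minutes flight time → 18:50 UTC.
Tessaly is UTC+12:45, so local arrival = 18:50 + 12:45 = 07:35 on Sep 18.
Layover = 11:50 − 07:35 = 4 hours 15 minutes.

4 hours 15 minutes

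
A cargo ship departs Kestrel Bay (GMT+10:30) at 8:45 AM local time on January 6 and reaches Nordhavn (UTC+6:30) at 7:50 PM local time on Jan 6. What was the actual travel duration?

Departure in UTC: 8:45 AM − 10:30 = 10:15 PM on Jan 5.
Arrival in UTC: 7:50 PM − 6:30 = 1:20 PM on Jan 6.
Elapsed = 1:20 PM − 10:15 PM (+1 day) = 15 hours 5 minutes.

15 hours 5 minutes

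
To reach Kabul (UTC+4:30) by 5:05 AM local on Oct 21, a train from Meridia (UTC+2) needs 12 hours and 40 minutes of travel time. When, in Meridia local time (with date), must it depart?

1:55 PM on October 20

Target arrival in UTC: 5:05 AM − 4:30 = 12:35 AM on Oct 21.
Subtract 12 hours 40 minutes → departure 11:55 AM UTC on Oct 20.
Meridia is UTC+2:00: 11:55 AM + 2:00 = 1:55 PM on Oct 20.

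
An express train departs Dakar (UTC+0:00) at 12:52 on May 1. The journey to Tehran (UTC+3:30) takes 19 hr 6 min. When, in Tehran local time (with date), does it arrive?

11:28 on May 2

Dakar is at UTC+0, so departure is already 12:52 UTC on May 1.
Add 19 hours and 6 minutes travel time → 07:58 UTC (May 2).
Tehran is UTC+3:30, so local arrival = 07:58 + 3:30 = 11:28 on May 2.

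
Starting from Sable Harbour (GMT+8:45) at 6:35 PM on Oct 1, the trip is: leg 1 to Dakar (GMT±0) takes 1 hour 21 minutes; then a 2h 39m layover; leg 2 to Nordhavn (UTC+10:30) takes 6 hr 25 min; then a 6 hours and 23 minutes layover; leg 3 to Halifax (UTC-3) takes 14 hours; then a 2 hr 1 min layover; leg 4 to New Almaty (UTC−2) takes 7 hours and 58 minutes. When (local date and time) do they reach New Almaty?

12:37 AM on Oct 3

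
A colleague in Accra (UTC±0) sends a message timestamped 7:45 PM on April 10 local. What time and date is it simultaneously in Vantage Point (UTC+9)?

Vantage Point is 9:00 ahead of Accra.
Shift by the zone difference: 7:45 PM + 9:00 = 4:45 AM on Apr 11 in Vantage Point.

4:45 AM on April 11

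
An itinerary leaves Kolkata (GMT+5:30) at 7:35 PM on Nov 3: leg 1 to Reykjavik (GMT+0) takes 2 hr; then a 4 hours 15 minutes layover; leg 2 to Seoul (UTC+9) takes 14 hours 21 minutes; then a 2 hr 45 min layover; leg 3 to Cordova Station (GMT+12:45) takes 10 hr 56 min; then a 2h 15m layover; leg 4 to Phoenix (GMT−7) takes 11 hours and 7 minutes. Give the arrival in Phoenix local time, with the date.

6:44 AM on November 5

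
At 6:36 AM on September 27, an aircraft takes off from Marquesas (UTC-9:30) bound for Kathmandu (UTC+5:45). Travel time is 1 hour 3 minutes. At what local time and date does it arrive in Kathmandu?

Convert departure to UTC: 6:36 AM + 9:30 = 4:06 PM UTC on Sep 27.
Add 1 hour and 3 minutes travel time → 5:09 PM UTC.
Kathmandu is UTC+5:45, so local arrival = 5:09 PM + 5:45 = 10:54 PM on Sep 27.

10:54 PM on Sep 27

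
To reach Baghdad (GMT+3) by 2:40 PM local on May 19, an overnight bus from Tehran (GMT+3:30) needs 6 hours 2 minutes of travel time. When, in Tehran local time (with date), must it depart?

Target arrival in UTC: 2:40 PM − 3:00 = 11:40 AM on May 19.
Subtract 6 hours and 2 minutes → departure 5:38 AM UTC on May 19.
Tehran is UTC+3:30: 5:38 AM + 3:30 = 9:08 AM on May 19.

9:08 AM on May 19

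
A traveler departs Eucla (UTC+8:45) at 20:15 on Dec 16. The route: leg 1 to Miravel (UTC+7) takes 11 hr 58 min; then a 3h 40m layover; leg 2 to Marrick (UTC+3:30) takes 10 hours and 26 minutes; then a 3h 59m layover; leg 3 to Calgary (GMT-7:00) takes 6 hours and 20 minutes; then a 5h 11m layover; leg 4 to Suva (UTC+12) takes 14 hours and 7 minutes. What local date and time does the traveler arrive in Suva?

07:11 on December 19

Convert departure to UTC: 20:15 − 8:45 = 11:30 UTC on Dec 16.
Add 11 hours 58 minutes leg 1 → 23:28 UTC.
Add 3 hours and 40 minutes layover in Miravel → 03:08 UTC (Dec 17).
Add 10 hours 26 minutes leg 2 → 13:34 UTC.
Add 3 hours and 59 minutes layover in Marrick → 17:33 UTC.
Add 6 hours 20 minutes leg 3 → 23:53 UTC.
Add 5 hours 11 minutes layover in Calgary → 05:04 UTC (Dec 18).
Add 14 hours and 7 minutes leg 4 → 19:11 UTC.
Suva is UTC+12:00, so local arrival = 19:11 + 12:00 = 07:11 on Dec 19.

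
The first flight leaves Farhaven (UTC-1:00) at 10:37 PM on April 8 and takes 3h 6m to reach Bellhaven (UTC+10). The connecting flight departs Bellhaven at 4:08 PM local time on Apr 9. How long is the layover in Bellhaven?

Convert departure to UTC: 10:37 PM + 1:00 = 11:37 PM UTC on Apr 8.
Add 3 hours and 6 minutes flight time → 2:43 AM UTC (Apr 9).
Bellhaven is UTC+10:00, so local arrival = 2:43 AM + 10:00 = 12:43 PM on Apr 9.
Layover = 4:08 PM − 12:43 PM = 3 hours 25 minutes.

3 hours 25 minutes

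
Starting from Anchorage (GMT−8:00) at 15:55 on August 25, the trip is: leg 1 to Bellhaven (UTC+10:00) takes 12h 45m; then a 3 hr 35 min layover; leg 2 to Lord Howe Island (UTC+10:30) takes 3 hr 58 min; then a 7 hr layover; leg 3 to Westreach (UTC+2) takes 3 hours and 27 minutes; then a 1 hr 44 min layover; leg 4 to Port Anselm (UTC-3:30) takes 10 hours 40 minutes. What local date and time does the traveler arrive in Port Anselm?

Convert departure to UTC: 15:55 + 8:00 = 23:55 UTC on Aug 25.
Add 12 hours 45 minutes leg 1 → 12:40 UTC (Aug 26).
Add 3 hours 35 minutes layover in Bellhaven → 16:15 UTC.
Add 3 hours and 58 minutes leg 2 → 20:13 UTC.
Add 7 hours layover in Lord Howe Island → 03:13 UTC (Aug 27).
Add 3 hours and 27 minutes leg 3 → 06:40 UTC.
Add 1 hour 44 minutes layover in Westreach → 08:24 UTC.
Add 10 hours 40 minutes leg 4 → 19:04 UTC.
Port Anselm is UTC−3:30, so local arrival = 19:04 − 3:30 = 15:34 on Aug 27.

15:34 on Aug 27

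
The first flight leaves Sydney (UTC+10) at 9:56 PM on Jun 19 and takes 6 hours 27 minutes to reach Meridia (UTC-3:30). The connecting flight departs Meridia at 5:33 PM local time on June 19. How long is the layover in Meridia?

2 hours 40 minutes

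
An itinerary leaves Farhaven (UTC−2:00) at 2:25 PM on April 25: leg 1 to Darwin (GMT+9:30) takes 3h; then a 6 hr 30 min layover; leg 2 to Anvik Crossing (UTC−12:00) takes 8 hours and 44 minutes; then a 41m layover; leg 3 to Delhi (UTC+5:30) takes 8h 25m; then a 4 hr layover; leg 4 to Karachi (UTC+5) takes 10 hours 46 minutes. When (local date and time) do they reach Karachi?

Convert departure to UTC: 2:25 PM + 2:00 = 4:25 PM UTC on Apr 25.
Add 3 hours leg 1 → 7:25 PM UTC.
Add 6 hours 30 minutes layover in Darwin → 1:55 AM UTC (Apr 26).
Add 8 hours and 44 minutes leg 2 → 10:39 AM UTC.
Add 41 minutes layover in Anvik Crossing → 11:20 AM UTC.
Add 8 hours 25 minutes leg 3 → 7:45 PM UTC.
Add 4 hours layover in Delhi → 11:45 PM UTC.
Add 10 hours and 46 minutes leg 4 → 10:31 AM UTC (Apr 27).
Karachi is UTC+5:00, so local arrival = 10:31 AM + 5:00 = 3:31 PM on Apr 27.

3:31 PM on April 27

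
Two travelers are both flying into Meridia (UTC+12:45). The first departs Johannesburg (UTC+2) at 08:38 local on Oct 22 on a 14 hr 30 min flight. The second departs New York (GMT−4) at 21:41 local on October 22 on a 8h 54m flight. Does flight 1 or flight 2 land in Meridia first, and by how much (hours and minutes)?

the first, by 13 hours 27 minutes

Flight 1 in UTC: 08:38 − 2:00 = 06:38 on Oct 22.
+14 hours 30 minutes → arrive 21:08 UTC on Oct 22.
Flight 2 in UTC: 21:41 + 4:00 = 01:41 on Oct 23.
+8 hours and 54 minutes → arrive 10:35 UTC on Oct 23.
Flight 1 lands earlier by 13 hours 27 minutes.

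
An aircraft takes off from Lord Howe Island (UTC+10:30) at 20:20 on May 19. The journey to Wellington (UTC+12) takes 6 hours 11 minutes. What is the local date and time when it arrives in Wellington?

04:01 on May 20

Wellington is 1:30 ahead of Lord Howe Island.
After 6 hours 11 minutes it is 02:31 (May 20) in Lord Howe Island.
Shift by the zone difference: 02:31 + 1:30 = 04:01 on May 20 in Wellington.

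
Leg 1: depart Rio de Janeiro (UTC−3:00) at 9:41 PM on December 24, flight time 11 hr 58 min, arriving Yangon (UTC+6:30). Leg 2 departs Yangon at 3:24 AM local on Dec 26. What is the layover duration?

8 hours 15 minutes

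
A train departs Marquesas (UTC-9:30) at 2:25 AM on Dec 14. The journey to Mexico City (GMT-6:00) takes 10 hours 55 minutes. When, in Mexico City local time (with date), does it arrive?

4:50 PM on December 14

Convert departure to UTC: 2:25 AM + 9:30 = 11:55 AM UTC on Dec 14.
Add 10 hours 55 minutes travel time → 10:50 PM UTC.
Mexico City is UTC−6:00, so local arrival = 10:50 PM − 6:00 = 4:50 PM on Dec 14.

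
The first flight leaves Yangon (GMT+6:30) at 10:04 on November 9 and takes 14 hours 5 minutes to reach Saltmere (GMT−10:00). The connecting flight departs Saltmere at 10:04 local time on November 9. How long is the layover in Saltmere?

Convert departure to UTC: 10:04 − 6:30 = 03:34 UTC on Nov 9.
Add 14 hours 5 minutes flight time → 17:39 UTC.
Saltmere is UTC−10:00, so local arrival = 17:39 − 10:00 = 07:39 on Nov 9.
Layover = 10:04 − 07:39 = 2 hours 25 minutes.

2 hours 25 minutes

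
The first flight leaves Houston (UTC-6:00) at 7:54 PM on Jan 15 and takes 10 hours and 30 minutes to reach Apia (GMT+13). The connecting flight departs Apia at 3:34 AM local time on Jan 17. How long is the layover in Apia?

Convert departure to UTC: 7:54 PM + 6:00 = 1:54 AM UTC on Jan 16.
Add 10 hours 30 minutes flight time → 12:24 PM UTC.
Apia is UTC+13:00, so local arrival = 12:24 PM + 13:00 = 1:24 AM on Jan 17.
Layover = 3:34 AM − 1:24 AM = 2 hours 10 minutes.

2 hours 10 minutes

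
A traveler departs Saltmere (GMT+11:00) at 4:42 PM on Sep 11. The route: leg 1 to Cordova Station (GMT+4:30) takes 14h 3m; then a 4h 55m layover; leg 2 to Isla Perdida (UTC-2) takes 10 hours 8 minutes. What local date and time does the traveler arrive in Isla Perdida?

Convert departure to UTC: 4:42 PM − 11:00 = 5:42 AM UTC on Sep 11.
Add 14 hours 3 minutes leg 1 → 7:45 PM UTC.
Add 4 hours and 55 minutes layover in Cordova Station → 12:40 AM UTC (Sep 12).
Add 10 hours and 8 minutes leg 2 → 10:48 AM UTC.
Isla Perdida is UTC−2:00, so local arrival = 10:48 AM − 2:00 = 8:48 AM on Sep 12.

8:48 AM on September 12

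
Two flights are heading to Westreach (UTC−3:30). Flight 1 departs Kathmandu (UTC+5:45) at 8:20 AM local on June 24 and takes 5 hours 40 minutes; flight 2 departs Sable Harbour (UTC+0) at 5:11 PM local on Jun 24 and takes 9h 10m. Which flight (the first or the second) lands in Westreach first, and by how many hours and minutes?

Flight 1 in UTC: 8:20 AM − 5:45 = 2:35 AM on Jun 24.
+5 hours and 40 minutes → arrive 8:15 AM UTC on Jun 24.
Flight 2 departs at 5:11 PM UTC (Jun 24).
+9 hours 10 minutes → arrive 2:21 AM UTC on Jun 25.
Flight 1 lands earlier by 18 hours 6 minutes.

the first, by 18 hours 6 minutes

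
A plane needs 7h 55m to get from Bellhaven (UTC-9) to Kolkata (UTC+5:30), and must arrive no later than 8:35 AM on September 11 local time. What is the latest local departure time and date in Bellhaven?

Target arrival in UTC: 8:35 AM − 5:30 = 3:05 AM on Sep 11.
Subtract 7 hours 55 minutes → departure 7:10 PM UTC on Sep 10.
Bellhaven is UTC−9:00: 7:10 PM − 9:00 = 10:10 AM on Sep 10.

10:10 AM on September 10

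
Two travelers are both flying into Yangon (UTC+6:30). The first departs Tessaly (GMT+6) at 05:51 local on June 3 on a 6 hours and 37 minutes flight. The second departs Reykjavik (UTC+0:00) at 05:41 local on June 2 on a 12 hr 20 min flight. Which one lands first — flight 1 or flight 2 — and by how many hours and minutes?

Flight 1 in UTC: 05:51 − 6:00 = 23:51 on Jun 2.
+6 hours and 37 minutes → arrive 06:28 UTC on Jun 3.
Flight 2 departs at 05:41 UTC (Jun 2).
+12 hours and 20 minutes → arrive 18:01 UTC on Jun 2.
Flight 2 lands earlier by 12 hours 27 minutes.

the second, by 12 hours 27 minutes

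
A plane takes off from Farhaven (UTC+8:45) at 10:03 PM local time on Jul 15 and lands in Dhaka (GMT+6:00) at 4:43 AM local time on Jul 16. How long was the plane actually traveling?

9 hours 25 minutes

Departure in UTC: 10:03 PM − 8:45 = 1:18 PM on Jul 15.
Arrival in UTC: 4:43 AM − 6:00 = 10:43 PM on Jul 15.
Elapsed = 10:43 PM − 1:18 PM = 9 hours 25 minutes.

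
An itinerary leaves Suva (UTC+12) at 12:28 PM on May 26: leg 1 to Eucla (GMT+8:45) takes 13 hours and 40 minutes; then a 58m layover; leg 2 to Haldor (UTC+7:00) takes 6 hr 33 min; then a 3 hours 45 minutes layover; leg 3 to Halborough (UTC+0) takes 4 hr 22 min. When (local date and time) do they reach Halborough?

5:46 AM on May 27

Convert departure to UTC: 12:28 PM − 12:00 = 12:28 AM UTC on May 26.
Add 13 hours and 40 minutes leg 1 → 2:08 PM UTC.
Add 58 minutes layover in Eucla → 3:06 PM UTC.
Add 6 hours and 33 minutes leg 2 → 9:39 PM UTC.
Add 3 hours and 45 minutes layover in Haldor → 1:24 AM UTC (May 27).
Add 4 hours 22 minutes leg 3 → 5:46 AM UTC.
Halborough is UTC+0, so local arrival is the same: 5:46 AM on May 27.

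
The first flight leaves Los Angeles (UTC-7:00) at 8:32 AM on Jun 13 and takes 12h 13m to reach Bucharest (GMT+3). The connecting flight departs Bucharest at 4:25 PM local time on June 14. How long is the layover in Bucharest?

Convert departure to UTC: 8:32 AM + 7:00 = 3:32 PM UTC on Jun 13.
Add 12 hours 13 minutes flight time → 3:45 AM UTC (Jun 14).
Bucharest is UTC+3:00, so local arrival = 3:45 AM + 3:00 = 6:45 AM on Jun 14.
Layover = 4:25 PM − 6:45 AM = 9 hours 40 minutes.

9 hours 40 minutes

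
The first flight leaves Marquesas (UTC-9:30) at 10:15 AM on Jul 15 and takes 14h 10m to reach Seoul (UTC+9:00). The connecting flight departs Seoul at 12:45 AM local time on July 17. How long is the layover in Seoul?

5 hours 50 minutes

Convert departure to UTC: 10:15 AM + 9:30 = 7:45 PM UTC on Jul 15.
Add 14 hours 10 minutes flight time → 9:55 AM UTC (Jul 16).
Seoul is UTC+9:00, so local arrival = 9:55 AM + 9:00 = 6:55 PM on Jul 16.
Layover = 12:45 AM − 6:55 PM (+1 day) = 5 hours 50 minutes.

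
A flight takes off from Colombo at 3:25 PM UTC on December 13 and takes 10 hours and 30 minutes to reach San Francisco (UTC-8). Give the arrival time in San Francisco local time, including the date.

Departure is given in UTC: 3:25 PM on Dec 13.
Add 10 hours 30 minutes → 1:55 AM UTC (Dec 14).
San Francisco is UTC−8:00: 1:55 AM − 8:00 = 5:55 PM on Dec 13.

5:55 PM on Dec 13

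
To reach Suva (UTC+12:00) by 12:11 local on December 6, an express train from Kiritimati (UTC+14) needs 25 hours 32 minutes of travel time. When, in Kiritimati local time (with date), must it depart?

12:39 on Dec 5

Target arrival in UTC: 12:11 − 12:00 = 00:11 on Dec 6.
Subtract 25 hours and 32 minutes → departure 22:39 UTC on Dec 4.
Kiritimati is UTC+14:00: 22:39 + 14:00 = 12:39 on Dec 5.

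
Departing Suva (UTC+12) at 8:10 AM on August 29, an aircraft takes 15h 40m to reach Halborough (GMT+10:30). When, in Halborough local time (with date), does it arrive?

10:20 PM on August 29

Convert departure to UTC: 8:10 AM − 12:00 = 8:10 PM UTC on Aug 28.
Add 15 hours 40 minutes travel time → 11:50 AM UTC (Aug 29).
Halborough is UTC+10:30, so local arrival = 11:50 AM + 10:30 = 10:20 PM on Aug 29.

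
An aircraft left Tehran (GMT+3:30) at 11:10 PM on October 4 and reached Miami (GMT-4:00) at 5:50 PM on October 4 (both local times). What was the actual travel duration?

Departure in UTC: 11:10 PM − 3:30 = 7:40 PM on Oct 4.
Arrival in UTC: 5:50 PM + 4:00 = 9:50 PM on Oct 4.
Elapsed = 9:50 PM − 7:40 PM = 2 hours 10 minutes.

2 hours 10 minutes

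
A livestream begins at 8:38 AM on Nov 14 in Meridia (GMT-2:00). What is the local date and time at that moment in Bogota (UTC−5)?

In UTC: 8:38 AM + 2:00 = 10:38 AM on Nov 14.
Bogota is UTC−5:00: 10:38 AM − 5:00 = 5:38 AM on Nov 14.

5:38 AM on Nov 14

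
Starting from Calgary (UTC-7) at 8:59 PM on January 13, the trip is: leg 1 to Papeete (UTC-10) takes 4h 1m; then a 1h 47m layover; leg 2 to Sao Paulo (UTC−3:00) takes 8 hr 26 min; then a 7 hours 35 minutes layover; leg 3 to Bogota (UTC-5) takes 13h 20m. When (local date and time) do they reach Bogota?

10:08 AM on January 15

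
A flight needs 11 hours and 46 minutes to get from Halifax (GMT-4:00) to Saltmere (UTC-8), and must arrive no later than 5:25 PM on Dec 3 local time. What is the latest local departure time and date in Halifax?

9:39 AM on December 3

Target arrival in UTC: 5:25 PM + 8:00 = 1:25 AM on Dec 4.
Subtract 11 hours 46 minutes → departure 1:39 PM UTC on Dec 3.
Halifax is UTC−4:00: 1:39 PM − 4:00 = 9:39 AM on Dec 3.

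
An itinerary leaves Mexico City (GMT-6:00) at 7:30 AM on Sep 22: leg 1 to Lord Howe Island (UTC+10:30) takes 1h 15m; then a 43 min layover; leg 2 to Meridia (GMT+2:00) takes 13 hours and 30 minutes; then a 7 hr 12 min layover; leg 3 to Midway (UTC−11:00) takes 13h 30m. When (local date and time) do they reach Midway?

Convert departure to UTC: 7:30 AM + 6:00 = 1:30 PM UTC on Sep 22.
Add 1 hour and 15 minutes leg 1 → 2:45 PM UTC.
Add 43 minutes layover in Lord Howe Island → 3:28 PM UTC.
Add 13 hours and 30 minutes leg 2 → 4:58 AM UTC (Sep 23).
Add 7 hours 12 minutes layover in Meridia → 12:10 PM UTC.
Add 13 hours 30 minutes leg 3 → 1:40 AM UTC (Sep 24).
Midway is UTC−11:00, so local arrival = 1:40 AM − 11:00 = 2:40 PM on Sep 23.

2:40 PM on Sep 23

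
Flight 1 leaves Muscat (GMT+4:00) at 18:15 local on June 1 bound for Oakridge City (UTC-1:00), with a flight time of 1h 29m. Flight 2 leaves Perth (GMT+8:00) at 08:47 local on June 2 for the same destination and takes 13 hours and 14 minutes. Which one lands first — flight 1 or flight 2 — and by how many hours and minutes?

Flight 1 in UTC: 18:15 − 4:00 = 14:15 on Jun 1.
+1 hour and 29 minutes → arrive 15:44 UTC on Jun 1.
Flight 2 in UTC: 08:47 − 8:00 = 00:47 on Jun 2.
+13 hours 14 minutes → arrive 14:01 UTC on Jun 2.
Flight 1 lands earlier by 22 hours 17 minutes.

the first, by 22 hours 17 minutes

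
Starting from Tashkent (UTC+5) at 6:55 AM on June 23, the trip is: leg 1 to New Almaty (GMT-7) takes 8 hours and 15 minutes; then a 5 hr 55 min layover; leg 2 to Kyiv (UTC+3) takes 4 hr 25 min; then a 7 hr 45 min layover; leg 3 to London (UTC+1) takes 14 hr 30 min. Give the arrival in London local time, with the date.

7:45 PM on Jun 24

Convert departure to UTC: 6:55 AM − 5:00 = 1:55 AM UTC on Jun 23.
Add 8 hours 15 minutes leg 1 → 10:10 AM UTC.
Add 5 hours and 55 minutes layover in New Almaty → 4:05 PM UTC.
Add 4 hours 25 minutes leg 2 → 8:30 PM UTC.
Add 7 hours and 45 minutes layover in Kyiv → 4:15 AM UTC (Jun 24).
Add 14 hours 30 minutes leg 3 → 6:45 PM UTC.
London is UTC+1:00, so local arrival = 6:45 PM + 1:00 = 7:45 PM on Jun 24.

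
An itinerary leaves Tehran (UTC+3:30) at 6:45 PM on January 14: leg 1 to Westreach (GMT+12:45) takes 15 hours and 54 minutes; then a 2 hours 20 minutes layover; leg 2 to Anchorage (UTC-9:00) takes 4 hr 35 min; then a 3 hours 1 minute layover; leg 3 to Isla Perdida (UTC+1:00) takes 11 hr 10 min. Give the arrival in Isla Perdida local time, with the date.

5:15 AM on January 16

Convert departure to UTC: 6:45 PM − 3:30 = 3:15 PM UTC on Jan 14.
Add 15 hours and 54 minutes leg 1 → 7:09 AM UTC (Jan 15).
Add 2 hours and 20 minutes layover in Westreach → 9:29 AM UTC.
Add 4 hours and 35 minutes leg 2 → 2:04 PM UTC.
Add 3 hours 1 minute layover in Anchorage → 5:05 PM UTC.
Add 11 hours 10 minutes leg 3 → 4:15 AM UTC (Jan 16).
Isla Perdida is UTC+1:00, so local arrival = 4:15 AM + 1:00 = 5:15 AM on Jan 16.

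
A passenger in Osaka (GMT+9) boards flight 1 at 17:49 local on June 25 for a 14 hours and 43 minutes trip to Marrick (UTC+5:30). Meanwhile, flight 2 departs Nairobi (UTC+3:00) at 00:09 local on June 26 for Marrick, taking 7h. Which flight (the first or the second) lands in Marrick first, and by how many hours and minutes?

Flight 1 in UTC: 17:49 − 9:00 = 08:49 on Jun 25.
+14 hours and 43 minutes → arrive 23:32 UTC on Jun 25.
Flight 2 in UTC: 00:09 − 3:00 = 21:09 on Jun 25.
+7 hours → arrive 04:09 UTC on Jun 26.
Flight 1 lands earlier by 4 hours 37 minutes.

the first, by 4 hours 37 minutes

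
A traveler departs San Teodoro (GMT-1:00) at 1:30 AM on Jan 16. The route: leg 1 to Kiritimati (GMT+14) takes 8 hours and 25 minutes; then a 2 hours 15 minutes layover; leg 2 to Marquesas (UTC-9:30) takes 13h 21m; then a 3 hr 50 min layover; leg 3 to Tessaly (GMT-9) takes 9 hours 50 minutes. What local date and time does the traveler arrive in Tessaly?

7:11 AM on Jan 17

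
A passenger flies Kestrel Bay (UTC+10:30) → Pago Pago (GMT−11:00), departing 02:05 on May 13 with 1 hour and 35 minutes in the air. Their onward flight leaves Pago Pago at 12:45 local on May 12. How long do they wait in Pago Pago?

Convert departure to UTC: 02:05 − 10:30 = 15:35 UTC on May 12.
Add 1 hour 35 minutes flight time → 17:10 UTC.
Pago Pago is UTC−11:00, so local arrival = 17:10 − 11:00 = 06:10 on May 12.
Layover = 12:45 − 06:10 = 6 hours 35 minutes.

6 hours 35 minutes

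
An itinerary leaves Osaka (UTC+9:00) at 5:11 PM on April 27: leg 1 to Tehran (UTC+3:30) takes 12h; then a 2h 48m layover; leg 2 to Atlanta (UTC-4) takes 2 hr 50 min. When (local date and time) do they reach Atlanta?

Convert departure to UTC: 5:11 PM − 9:00 = 8:11 AM UTC on Apr 27.
Add 12 hours leg 1 → 8:11 PM UTC.
Add 2 hours 48 minutes layover in Tehran → 10:59 PM UTC.
Add 2 hours 50 minutes leg 2 → 1:49 AM UTC (Apr 28).
Atlanta is UTC−4:00, so local arrival = 1:49 AM − 4:00 = 9:49 PM on Apr 27.

9:49 PM on Apr 27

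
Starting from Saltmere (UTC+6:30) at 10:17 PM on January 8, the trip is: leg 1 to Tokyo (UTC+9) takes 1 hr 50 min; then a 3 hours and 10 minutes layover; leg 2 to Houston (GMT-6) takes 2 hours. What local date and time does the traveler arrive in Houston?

4:47 PM on January 8

Convert departure to UTC: 10:17 PM − 6:30 = 3:47 PM UTC on Jan 8.
Add 1 hour and 50 minutes leg 1 → 5:37 PM UTC.
Add 3 hours 10 minutes layover in Tokyo → 8:47 PM UTC.
Add 2 hours leg 2 → 10:47 PM UTC.
Houston is UTC−6:00, so local arrival = 10:47 PM − 6:00 = 4:47 PM on Jan 8.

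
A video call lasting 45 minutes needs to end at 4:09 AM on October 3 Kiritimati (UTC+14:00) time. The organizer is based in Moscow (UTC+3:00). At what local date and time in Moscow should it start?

4:24 PM on October 2

Target end time in UTC: 4:09 AM − 14:00 = 2:09 PM on Oct 2.
Subtract 45 minutes → start 1:24 PM UTC on Oct 2.
Moscow is UTC+3:00: 1:24 PM + 3:00 = 4:24 PM on Oct 2.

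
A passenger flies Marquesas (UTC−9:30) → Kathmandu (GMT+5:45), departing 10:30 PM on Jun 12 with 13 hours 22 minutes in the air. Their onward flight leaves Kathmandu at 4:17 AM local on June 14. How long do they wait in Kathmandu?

Convert departure to UTC: 10:30 PM + 9:30 = 8:00 AM UTC on Jun 13.
Add 13 hours and 22 minutes flight time → 9:22 PM UTC.
Kathmandu is UTC+5:45, so local arrival = 9:22 PM + 5:45 = 3:07 AM on Jun 14.
Layover = 4:17 AM − 3:07 AM = 1 hour 10 minutes.

1 hour 10 minutes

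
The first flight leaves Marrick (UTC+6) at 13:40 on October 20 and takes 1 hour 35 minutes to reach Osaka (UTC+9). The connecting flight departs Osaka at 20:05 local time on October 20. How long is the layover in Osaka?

1 hour 50 minutes

Convert departure to UTC: 13:40 − 6:00 = 07:40 UTC on Oct 20.
Add 1 hour 35 minutes flight time → 09:15 UTC.
Osaka is UTC+9:00, so local arrival = 09:15 + 9:00 = 18:15 on Oct 20.
Layover = 20:05 − 18:15 = 1 hour 50 minutes.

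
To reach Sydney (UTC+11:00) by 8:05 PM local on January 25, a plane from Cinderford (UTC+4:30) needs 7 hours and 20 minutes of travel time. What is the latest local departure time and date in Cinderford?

Target arrival in UTC: 8:05 PM − 11:00 = 9:05 AM on Jan 25.
Subtract 7 hours 20 minutes → departure 1:45 AM UTC on Jan 25.
Cinderford is UTC+4:30: 1:45 AM + 4:30 = 6:15 AM on Jan 25.

6:15 AM on January 25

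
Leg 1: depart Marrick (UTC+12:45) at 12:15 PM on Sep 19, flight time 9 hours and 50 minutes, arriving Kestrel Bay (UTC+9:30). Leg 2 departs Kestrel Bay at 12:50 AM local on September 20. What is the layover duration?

6 hours

Convert departure to UTC: 12:15 PM − 12:45 = 11:30 PM UTC on Sep 18.
Add 9 hours and 50 minutes flight time → 9:20 AM UTC (Sep 19).
Kestrel Bay is UTC+9:30, so local arrival = 9:20 AM + 9:30 = 6:50 PM on Sep 19.
Layover = 12:50 AM − 6:50 PM (+1 day) = 6 hours.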